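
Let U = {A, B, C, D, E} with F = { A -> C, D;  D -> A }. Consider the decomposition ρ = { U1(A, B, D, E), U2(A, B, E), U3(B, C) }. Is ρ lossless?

No

Chase test. Columns are A, B, C, D, E; row i has aⱼ where attribute j ∈ Ui, else bᵢⱼ.
Initial tableau (one row per fragment):
  row 1: a1 a2 b13 a4 a5
  row 2: a1 a2 b23 b24 a5
  row 3: b31 a2 a3 b34 b35
Rows 1 and 2 agree on A; apply A→C, D and equate their C, D entries.
No row becomes fully distinguished — the join is lossy.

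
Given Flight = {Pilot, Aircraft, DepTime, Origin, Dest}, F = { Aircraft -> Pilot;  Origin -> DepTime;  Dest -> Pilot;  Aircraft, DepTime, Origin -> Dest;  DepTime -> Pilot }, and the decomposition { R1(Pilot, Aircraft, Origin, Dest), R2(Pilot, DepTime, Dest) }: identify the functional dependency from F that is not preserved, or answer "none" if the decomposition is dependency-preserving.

Check Origin → DepTime: no single fragment contains all of {DepTime, Origin}, and the restricted closure of {Origin} across the fragments never reaches {DepTime}.
Aircraft → Pilot is preserved.
Dest → Pilot is preserved.
Aircraft, DepTime, Origin → Dest is preserved.
DepTime → Pilot is preserved.

Origin -> DepTime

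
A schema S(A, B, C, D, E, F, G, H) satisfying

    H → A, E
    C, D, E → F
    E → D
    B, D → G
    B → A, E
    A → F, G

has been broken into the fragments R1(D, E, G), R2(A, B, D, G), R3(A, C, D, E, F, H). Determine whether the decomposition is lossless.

No

Chase test. Columns are A, B, C, D, E, F, G, H; row i has aⱼ where attribute j ∈ Ri, else bᵢⱼ.
Initial tableau (one row per fragment):
  row 1: b11 b12 b13 a4 a5 b16 a7 b18
  row 2: a1 a2 b23 a4 b25 b26 a7 b28
  row 3: a1 b32 a3 a4 a5 a6 b37 a8
Rows 2 and 3 agree on A; apply A→F, G and equate their F, G entries.
No row becomes fully distinguished — the join is lossy.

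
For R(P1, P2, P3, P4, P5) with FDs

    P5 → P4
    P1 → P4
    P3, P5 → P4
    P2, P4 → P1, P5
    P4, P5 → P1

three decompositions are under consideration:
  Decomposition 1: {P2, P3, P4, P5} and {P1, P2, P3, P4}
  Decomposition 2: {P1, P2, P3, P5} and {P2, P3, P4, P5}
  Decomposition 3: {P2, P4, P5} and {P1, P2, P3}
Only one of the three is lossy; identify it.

Decomposition 3

Decomposition 1: common = {P2, P3, P4}, closure = {P1, P2, P3, P4, P5} → lossless.
Decomposition 2: common = {P2, P3, P5}, closure = {P1, P2, P3, P4, P5} → lossless.
Decomposition 3: common = {P2}, closure = {P2} → lossy.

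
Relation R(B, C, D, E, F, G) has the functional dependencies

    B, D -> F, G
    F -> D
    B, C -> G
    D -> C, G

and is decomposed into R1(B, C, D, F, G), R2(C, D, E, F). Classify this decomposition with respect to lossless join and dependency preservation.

Lossless test: (C, D, F)⁺ = {C, D, F, G}, which is a superkey of neither fragment — lossy.
Dependency preservation: every FD's attributes lie within a single fragment, so each can be enforced locally — preserved.

lossy but dependency-preserving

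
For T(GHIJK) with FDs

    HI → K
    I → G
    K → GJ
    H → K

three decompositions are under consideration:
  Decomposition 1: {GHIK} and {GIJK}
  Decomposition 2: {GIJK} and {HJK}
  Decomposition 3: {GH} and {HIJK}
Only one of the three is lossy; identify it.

Decomposition 2

Decomposition 1: common = {GIK}, closure = {GIJK} → lossless.
Decomposition 2: common = {JK}, closure = {GJK} → lossy.
Decomposition 3: common = {H}, closure = {GHJK} → lossless.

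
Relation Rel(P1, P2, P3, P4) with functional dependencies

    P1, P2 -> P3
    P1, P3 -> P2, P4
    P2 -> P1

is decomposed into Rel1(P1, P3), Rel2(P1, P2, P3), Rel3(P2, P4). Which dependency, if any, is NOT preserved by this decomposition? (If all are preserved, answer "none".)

P1, P2 → P3 lies within Rel2.
P1, P3 → P2, P4: restricted closure across fragments reaches P2, P4.
P2 → P1 lies within Rel2.
Every dependency is enforceable on the fragments, so the decomposition is dependency-preserving.

none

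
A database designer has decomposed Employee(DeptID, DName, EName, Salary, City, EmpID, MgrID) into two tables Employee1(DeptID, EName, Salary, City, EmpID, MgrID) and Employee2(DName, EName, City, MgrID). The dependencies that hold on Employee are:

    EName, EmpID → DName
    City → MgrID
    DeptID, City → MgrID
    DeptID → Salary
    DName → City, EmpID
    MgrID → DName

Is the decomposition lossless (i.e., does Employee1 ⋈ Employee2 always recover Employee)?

Common attributes: Employee1 ∩ Employee2 = {EName, City, MgrID}.
Closure of {EName, City, MgrID}: MgrID → DName applies, adding DName; DName → City, EmpID applies, adding EmpID. So (EName, City, MgrID)⁺ = {DName, EName, City, EmpID, MgrID}.
This closure contains every attribute of Employee2, so Employee1 ∩ Employee2 → Employee2. The join is lossless.

Yes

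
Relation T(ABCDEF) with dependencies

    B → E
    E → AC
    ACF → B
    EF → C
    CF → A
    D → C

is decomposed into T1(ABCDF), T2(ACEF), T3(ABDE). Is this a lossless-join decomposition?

Yes

Chase test. Columns are ABCDEF; row i has aⱼ where attribute j ∈ Ti, else bᵢⱼ.
Initial tableau (one row per fragment):
  row 1: a1 a2 a3 a4 b15 a6
  row 2: a1 b22 a3 b24 a5 a6
  row 3: a1 a2 b33 a4 a5 b36
Rows 1 and 3 agree on B; apply B→E and equate their E entries.
Rows 1 and 3 agree on E; apply E→AC and equate their AC entries.
Rows 1 and 2 agree on ACF; apply ACF→B and equate their B entries.
Row 1 is now all distinguished symbols — the join is lossless.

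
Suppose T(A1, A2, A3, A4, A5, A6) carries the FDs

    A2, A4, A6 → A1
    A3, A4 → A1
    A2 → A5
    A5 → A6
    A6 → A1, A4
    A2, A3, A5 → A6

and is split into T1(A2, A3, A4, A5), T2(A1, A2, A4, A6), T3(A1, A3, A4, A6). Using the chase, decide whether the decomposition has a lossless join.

Chase test. Columns are A1, A2, A3, A4, A5, A6; row i has aⱼ where attribute j ∈ Ti, else bᵢⱼ.
Initial tableau (one row per fragment):
  row 1: b11 a2 a3 a4 a5 b16
  row 2: a1 a2 b23 a4 b25 a6
  row 3: a1 b32 a3 a4 b35 a6
Rows 1 and 3 agree on A3, A4; apply A3, A4→A1 and equate their A1 entries.
Rows 1 and 2 agree on A2; apply A2→A5 and equate their A5 entries.
Rows 1 and 2 agree on A5; apply A5→A6 and equate their A6 entries.
Row 1 is now all distinguished symbols — the join is lossless.

Yes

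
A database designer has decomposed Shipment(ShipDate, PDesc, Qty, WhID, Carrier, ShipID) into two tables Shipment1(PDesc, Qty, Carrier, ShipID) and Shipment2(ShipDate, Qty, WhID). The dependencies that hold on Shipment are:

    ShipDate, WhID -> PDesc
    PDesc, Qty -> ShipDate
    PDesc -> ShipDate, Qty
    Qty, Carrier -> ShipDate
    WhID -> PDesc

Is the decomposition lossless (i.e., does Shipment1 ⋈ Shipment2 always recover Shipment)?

No

Common attributes: Shipment1 ∩ Shipment2 = {Qty}.
No dependency enlarges {Qty}, so (Qty)⁺ = {Qty}.
The closure contains neither all of Shipment1 = {PDesc, Qty, Carrier, ShipID} nor all of Shipment2 = {ShipDate, Qty, WhID}, so the common attributes are not a superkey of either fragment. The join is lossy.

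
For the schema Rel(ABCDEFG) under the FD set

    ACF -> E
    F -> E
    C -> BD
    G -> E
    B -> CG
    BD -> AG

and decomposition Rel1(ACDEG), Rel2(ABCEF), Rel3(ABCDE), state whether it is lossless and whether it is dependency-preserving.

lossless and dependency-preserving

Lossless test (chase): Rows 1 and 2 agree on C; apply C→BD and equate their BD entries. Rows 1 and 2 agree on B; apply B→CG and equate their CG entries. Rows 1 and 3 agree on B; apply B→CG and equate their CG entries. Row 2 is now all distinguished symbols — the join is lossless.
Dependency preservation: B → CG; BD → AG are not contained in any single fragment, but the restricted closure of each left-hand side across the fragments still reaches the right-hand side; the remaining FDs each lie inside some fragment. All dependencies are preserved.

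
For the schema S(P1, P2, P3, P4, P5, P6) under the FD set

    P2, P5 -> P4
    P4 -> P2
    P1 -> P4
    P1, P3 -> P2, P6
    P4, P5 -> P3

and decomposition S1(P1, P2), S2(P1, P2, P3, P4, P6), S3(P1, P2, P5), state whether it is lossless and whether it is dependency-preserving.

lossy and not dependency-preserving

Lossless test (chase): Rows 1 and 2 agree on P1; apply P1→P4 and equate their P4 entries. Rows 1 and 3 agree on P1; apply P1→P4 and equate their P4 entries. No row becomes fully distinguished — the join is lossy.
Dependency preservation: the restricted closure of {P2, P5} across the fragments never reaches {P4}, so P2, P5 → P4 cannot be enforced without a join — not preserved.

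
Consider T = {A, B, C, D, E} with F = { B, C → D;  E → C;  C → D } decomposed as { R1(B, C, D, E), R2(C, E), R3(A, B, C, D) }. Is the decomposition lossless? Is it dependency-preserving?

Lossless test (chase): Rows 1 and 2 agree on C; apply C→D and equate their D entries. No row becomes fully distinguished — the join is lossy.
Dependency preservation: every FD's attributes lie within a single fragment, so each can be enforced locally — preserved.

lossy but dependency-preserving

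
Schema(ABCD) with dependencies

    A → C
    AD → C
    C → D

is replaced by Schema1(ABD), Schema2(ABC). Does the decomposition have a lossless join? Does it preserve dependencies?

Lossless test: (AB)⁺ = {ABCD}, which contains all of one fragment — lossless.
Dependency preservation: the restricted closure of {C} across the fragments never reaches {D}, so C → D cannot be enforced without a join — not preserved.

lossless but not dependency-preserving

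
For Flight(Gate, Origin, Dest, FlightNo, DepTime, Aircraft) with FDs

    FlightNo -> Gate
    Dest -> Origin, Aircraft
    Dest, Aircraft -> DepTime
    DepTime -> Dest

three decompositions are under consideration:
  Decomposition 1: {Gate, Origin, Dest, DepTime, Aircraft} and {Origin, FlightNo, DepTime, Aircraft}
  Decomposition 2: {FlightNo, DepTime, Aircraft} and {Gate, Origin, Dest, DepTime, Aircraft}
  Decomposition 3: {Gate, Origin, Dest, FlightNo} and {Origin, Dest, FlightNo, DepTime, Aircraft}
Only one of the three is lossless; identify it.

Decomposition 1: common = {Origin, DepTime, Aircraft}, closure = {Origin, Dest, DepTime, Aircraft} → lossy.
Decomposition 2: common = {DepTime, Aircraft}, closure = {Origin, Dest, DepTime, Aircraft} → lossy.
Decomposition 3: common = {Origin, Dest, FlightNo}, closure = {Gate, Origin, Dest, FlightNo, DepTime, Aircraft} → lossless.

Decomposition 3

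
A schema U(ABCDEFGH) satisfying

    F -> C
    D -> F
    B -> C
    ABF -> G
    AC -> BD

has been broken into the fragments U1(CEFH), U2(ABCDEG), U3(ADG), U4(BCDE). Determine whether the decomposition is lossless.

No

Chase test. Columns are ABCDEFGH; row i has aⱼ where attribute j ∈ Ui, else bᵢⱼ.
Initial tableau (one row per fragment):
  row 1: b11 b12 a3 b14 a5 a6 b17 a8
  row 2: a1 a2 a3 a4 a5 b26 a7 b28
  row 3: a1 b32 b33 a4 b35 b36 a7 b38
  row 4: b41 a2 a3 a4 a5 b46 b47 b48
Rows 2 and 3 agree on D; apply D→F and equate their F entries.
Rows 2 and 4 agree on D; apply D→F and equate their F entries.
Rows 2 and 3 agree on F; apply F→C and equate their C entries.
Rows 2 and 3 agree on AC; apply AC→BD and equate their BD entries.
No row becomes fully distinguished — the join is lossy.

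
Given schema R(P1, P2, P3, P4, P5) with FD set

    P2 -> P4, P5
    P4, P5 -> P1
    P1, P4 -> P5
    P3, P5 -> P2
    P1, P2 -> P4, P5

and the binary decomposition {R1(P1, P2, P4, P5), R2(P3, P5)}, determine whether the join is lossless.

No

Common attributes: R1 ∩ R2 = {P5}.
No dependency enlarges {P5}, so (P5)⁺ = {P5}.
The closure contains neither all of R1 = {P1, P2, P4, P5} nor all of R2 = {P3, P5}, so the common attributes are not a superkey of either fragment. The join is lossy.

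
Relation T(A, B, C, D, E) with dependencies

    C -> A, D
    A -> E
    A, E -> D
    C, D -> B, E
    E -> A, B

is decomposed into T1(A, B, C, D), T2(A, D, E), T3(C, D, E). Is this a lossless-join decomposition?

Yes

Chase test. Columns are A, B, C, D, E; row i has aⱼ where attribute j ∈ Ti, else bᵢⱼ.
Initial tableau (one row per fragment):
  row 1: a1 a2 a3 a4 b15
  row 2: a1 b22 b23 a4 a5
  row 3: b31 b32 a3 a4 a5
Rows 1 and 3 agree on C; apply C→A, D and equate their A, D entries.
Rows 1 and 2 agree on A; apply A→E and equate their E entries.
Rows 1 and 3 agree on C, D; apply C, D→B, E and equate their B, E entries.
Rows 1 and 2 agree on E; apply E→A, B and equate their A, B entries.
Row 1 is now all distinguished symbols — the join is lossless.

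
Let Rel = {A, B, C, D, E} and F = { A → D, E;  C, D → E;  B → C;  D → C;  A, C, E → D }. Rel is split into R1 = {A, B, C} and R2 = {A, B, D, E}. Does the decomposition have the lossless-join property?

Common attributes: R1 ∩ R2 = {A, B}.
Closure of {A, B}: A → D, E applies, adding D, E; B → C applies, adding C. So (A, B)⁺ = {A, B, C, D, E}.
This closure contains every attribute of R1, so R1 ∩ R2 → R1. The join is lossless.

Yes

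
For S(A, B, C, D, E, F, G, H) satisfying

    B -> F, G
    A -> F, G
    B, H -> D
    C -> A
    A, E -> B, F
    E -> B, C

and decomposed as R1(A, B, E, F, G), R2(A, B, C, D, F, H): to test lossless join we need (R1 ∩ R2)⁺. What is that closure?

A, B, F, G

R1 ∩ R2 = {A, B, F}.
B → F, G applies, adding G
Closure: {A, B, F, G}.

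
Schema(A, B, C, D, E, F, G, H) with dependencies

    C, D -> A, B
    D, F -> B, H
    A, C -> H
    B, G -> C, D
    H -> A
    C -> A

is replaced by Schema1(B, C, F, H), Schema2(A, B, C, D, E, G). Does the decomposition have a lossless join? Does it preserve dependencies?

Lossless test: (B, C)⁺ = {A, B, C, H}, which is a superkey of neither fragment — lossy.
Dependency preservation: the restricted closure of {D, F} across the fragments never reaches {B, H}, so D, F → B, H cannot be enforced without a join — not preserved.

lossy and not dependency-preserving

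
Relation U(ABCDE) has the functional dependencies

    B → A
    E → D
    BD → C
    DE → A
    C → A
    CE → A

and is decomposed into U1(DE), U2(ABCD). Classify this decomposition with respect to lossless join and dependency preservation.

lossy and not dependency-preserving

Lossless test: (D)⁺ = {D}, which is a superkey of neither fragment — lossy.
Dependency preservation: the restricted closure of {DE} across the fragments never reaches {A}, so DE → A cannot be enforced without a join — not preserved.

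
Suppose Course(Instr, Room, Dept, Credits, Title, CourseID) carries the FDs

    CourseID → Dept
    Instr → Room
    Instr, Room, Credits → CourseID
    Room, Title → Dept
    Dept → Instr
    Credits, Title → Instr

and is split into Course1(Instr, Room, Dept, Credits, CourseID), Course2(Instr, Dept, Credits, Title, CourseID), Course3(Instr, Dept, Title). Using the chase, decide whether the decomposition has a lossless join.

Yes

Chase test. Columns are Instr, Room, Dept, Credits, Title, CourseID; row i has aⱼ where attribute j ∈ Coursei, else bᵢⱼ.
Initial tableau (one row per fragment):
  row 1: a1 a2 a3 a4 b15 a6
  row 2: a1 b22 a3 a4 a5 a6
  row 3: a1 b32 a3 b34 a5 b36
Rows 1 and 2 agree on Instr; apply Instr→Room and equate their Room entries.
Rows 1 and 3 agree on Instr; apply Instr→Room and equate their Room entries.
Row 2 is now all distinguished symbols — the join is lossless.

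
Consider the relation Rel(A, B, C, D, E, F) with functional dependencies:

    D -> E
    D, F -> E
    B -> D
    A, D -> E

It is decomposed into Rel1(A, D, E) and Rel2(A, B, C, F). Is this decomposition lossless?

Common attributes: Rel1 ∩ Rel2 = {A}.
No dependency enlarges {A}, so (A)⁺ = {A}.
The closure contains neither all of Rel1 = {A, D, E} nor all of Rel2 = {A, B, C, F}, so the common attributes are not a superkey of either fragment. The join is lossy.

No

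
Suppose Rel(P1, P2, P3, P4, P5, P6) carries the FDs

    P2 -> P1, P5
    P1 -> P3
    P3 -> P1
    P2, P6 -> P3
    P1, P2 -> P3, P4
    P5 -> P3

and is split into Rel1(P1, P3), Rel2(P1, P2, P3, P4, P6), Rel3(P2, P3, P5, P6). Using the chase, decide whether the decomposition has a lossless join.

Yes

Chase test. Columns are P1, P2, P3, P4, P5, P6; row i has aⱼ where attribute j ∈ Reli, else bᵢⱼ.
Initial tableau (one row per fragment):
  row 1: a1 b12 a3 b14 b15 b16
  row 2: a1 a2 a3 a4 b25 a6
  row 3: b31 a2 a3 b34 a5 a6
Rows 2 and 3 agree on P2; apply P2→P1, P5 and equate their P1, P5 entries.
Rows 2 and 3 agree on P1, P2; apply P1, P2→P3, P4 and equate their P3, P4 entries.
Row 2 is now all distinguished symbols — the join is lossless.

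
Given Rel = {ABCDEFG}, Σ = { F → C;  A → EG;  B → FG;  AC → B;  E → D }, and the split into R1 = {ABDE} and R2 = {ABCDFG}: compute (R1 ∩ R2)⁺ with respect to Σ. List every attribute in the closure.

R1 ∩ R2 = {ABD}.
A → EG applies, adding EG
B → FG applies, adding F
F → C applies, adding C
Closure: {ABCDEFG}.

ABCDEFG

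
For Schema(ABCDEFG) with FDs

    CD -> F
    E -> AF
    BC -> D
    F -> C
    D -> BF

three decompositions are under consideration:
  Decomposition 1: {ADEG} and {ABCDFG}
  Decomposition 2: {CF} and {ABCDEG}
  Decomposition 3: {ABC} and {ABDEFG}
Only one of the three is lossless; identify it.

Decomposition 1: common = {ADG}, closure = {ABCDFG} → lossless.
Decomposition 2: common = {C}, closure = {C} → lossy.
Decomposition 3: common = {AB}, closure = {AB} → lossy.

Decomposition 1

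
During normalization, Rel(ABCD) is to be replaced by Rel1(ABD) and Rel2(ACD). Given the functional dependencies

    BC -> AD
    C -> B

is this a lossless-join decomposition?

Common attributes: Rel1 ∩ Rel2 = {AD}.
No dependency enlarges {AD}, so (AD)⁺ = {AD}.
The closure contains neither all of Rel1 = {ABD} nor all of Rel2 = {ACD}, so the common attributes are not a superkey of either fragment. The join is lossy.

No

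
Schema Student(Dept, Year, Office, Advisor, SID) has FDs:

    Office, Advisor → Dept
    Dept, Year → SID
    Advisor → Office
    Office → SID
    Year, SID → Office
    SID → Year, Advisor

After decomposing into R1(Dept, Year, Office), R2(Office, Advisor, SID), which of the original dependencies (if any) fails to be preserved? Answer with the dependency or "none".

Office, Advisor → Dept: restricted closure across fragments reaches Dept.
Dept, Year → SID: restricted closure across fragments reaches SID.
Advisor → Office lies within R2.
Office → SID lies within R2.
Year, SID → Office: restricted closure across fragments reaches Office.
SID → Year, Advisor: restricted closure across fragments reaches Year, Advisor.
Every dependency is enforceable on the fragments, so the decomposition is dependency-preserving.

none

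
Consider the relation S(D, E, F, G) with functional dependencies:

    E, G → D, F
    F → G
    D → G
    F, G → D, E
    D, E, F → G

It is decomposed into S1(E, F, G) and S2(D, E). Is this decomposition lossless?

Common attributes: S1 ∩ S2 = {E}.
No dependency enlarges {E}, so (E)⁺ = {E}.
The closure contains neither all of S1 = {E, F, G} nor all of S2 = {D, E}, so the common attributes are not a superkey of either fragment. The join is lossy.

No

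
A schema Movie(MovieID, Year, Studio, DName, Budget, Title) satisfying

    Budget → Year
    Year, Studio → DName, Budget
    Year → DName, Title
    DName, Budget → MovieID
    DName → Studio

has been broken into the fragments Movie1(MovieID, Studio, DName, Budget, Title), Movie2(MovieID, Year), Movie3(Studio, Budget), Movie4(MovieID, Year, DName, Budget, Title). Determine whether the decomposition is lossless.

Yes

Chase test. Columns are MovieID, Year, Studio, DName, Budget, Title; row i has aⱼ where attribute j ∈ Moviei, else bᵢⱼ.
Initial tableau (one row per fragment):
  row 1: a1 b12 a3 a4 a5 a6
  row 2: a1 a2 b23 b24 b25 b26
  row 3: b31 b32 a3 b34 a5 b36
  row 4: a1 a2 b43 a4 a5 a6
Rows 1 and 3 agree on Budget; apply Budget→Year and equate their Year entries.
Rows 1 and 4 agree on Budget; apply Budget→Year and equate their Year entries.
Rows 1 and 3 agree on Year, Studio; apply Year, Studio→DName, Budget and equate their DName, Budget entries.
Rows 1 and 2 agree on Year; apply Year→DName, Title and equate their DName, Title entries.
Rows 1 and 3 agree on Year; apply Year→DName, Title and equate their DName, Title entries.
Rows 1 and 3 agree on DName, Budget; apply DName, Budget→MovieID and equate their MovieID entries.
Rows 1 and 2 agree on DName; apply DName→Studio and equate their Studio entries.
Rows 1 and 4 agree on DName; apply DName→Studio and equate their Studio entries.
Rows 1 and 2 agree on Year, Studio; apply Year, Studio→DName, Budget and equate their DName, Budget entries.
Row 1 is now all distinguished symbols — the join is lossless.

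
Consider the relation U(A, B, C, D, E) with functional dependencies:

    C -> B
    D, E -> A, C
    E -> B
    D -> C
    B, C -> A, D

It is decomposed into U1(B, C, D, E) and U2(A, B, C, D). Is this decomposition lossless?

Common attributes: U1 ∩ U2 = {B, C, D}.
Closure of {B, C, D}: B, C → A, D applies, adding A. So (B, C, D)⁺ = {A, B, C, D}.
This closure contains every attribute of U2, so U1 ∩ U2 → U2. The join is lossless.

Yes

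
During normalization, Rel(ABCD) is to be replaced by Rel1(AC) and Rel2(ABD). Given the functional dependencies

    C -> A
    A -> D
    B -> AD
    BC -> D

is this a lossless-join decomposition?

No

Common attributes: Rel1 ∩ Rel2 = {A}.
Closure of {A}: A → D applies, adding D. So (A)⁺ = {AD}.
The closure contains neither all of Rel1 = {AC} nor all of Rel2 = {ABD}, so the common attributes are not a superkey of either fragment. The join is lossy.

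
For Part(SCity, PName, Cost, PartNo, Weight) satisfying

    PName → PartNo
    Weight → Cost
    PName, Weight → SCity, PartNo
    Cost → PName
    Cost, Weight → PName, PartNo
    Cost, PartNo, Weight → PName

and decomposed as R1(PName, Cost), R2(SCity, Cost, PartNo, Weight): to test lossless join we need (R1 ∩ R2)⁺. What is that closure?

PName, Cost, PartNo

R1 ∩ R2 = {Cost}.
Cost → PName applies, adding PName
PName → PartNo applies, adding PartNo
Closure: {PName, Cost, PartNo}.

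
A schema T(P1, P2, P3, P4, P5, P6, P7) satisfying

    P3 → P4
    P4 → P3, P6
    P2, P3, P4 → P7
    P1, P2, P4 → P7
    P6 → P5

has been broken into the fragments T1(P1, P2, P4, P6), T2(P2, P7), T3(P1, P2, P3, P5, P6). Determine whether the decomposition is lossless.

Chase test. Columns are P1, P2, P3, P4, P5, P6, P7; row i has aⱼ where attribute j ∈ Ti, else bᵢⱼ.
Initial tableau (one row per fragment):
  row 1: a1 a2 b13 a4 b15 a6 b17
  row 2: b21 a2 b23 b24 b25 b26 a7
  row 3: a1 a2 a3 b34 a5 a6 b37
Rows 1 and 3 agree on P6; apply P6→P5 and equate their P5 entries.
No row becomes fully distinguished — the join is lossy.

No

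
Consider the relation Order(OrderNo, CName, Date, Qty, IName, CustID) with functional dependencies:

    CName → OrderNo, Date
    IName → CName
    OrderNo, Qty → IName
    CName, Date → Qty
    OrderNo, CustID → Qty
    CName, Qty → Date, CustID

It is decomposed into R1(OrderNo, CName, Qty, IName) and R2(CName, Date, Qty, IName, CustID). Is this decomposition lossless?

Yes

Common attributes: R1 ∩ R2 = {CName, Qty, IName}.
Closure of {CName, Qty, IName}: CName → OrderNo, Date applies, adding OrderNo, Date; CName, Qty → Date, CustID applies, adding CustID. So (CName, Qty, IName)⁺ = {OrderNo, CName, Date, Qty, IName, CustID}.
This closure contains every attribute of R1, so R1 ∩ R2 → R1. The join is lossless.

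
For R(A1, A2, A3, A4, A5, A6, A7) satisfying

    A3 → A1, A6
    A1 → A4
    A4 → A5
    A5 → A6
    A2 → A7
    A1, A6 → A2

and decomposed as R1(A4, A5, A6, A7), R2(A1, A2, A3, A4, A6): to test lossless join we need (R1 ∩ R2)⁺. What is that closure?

A4, A5, A6

R1 ∩ R2 = {A4, A6}.
A4 → A5 applies, adding A5
Closure: {A4, A5, A6}.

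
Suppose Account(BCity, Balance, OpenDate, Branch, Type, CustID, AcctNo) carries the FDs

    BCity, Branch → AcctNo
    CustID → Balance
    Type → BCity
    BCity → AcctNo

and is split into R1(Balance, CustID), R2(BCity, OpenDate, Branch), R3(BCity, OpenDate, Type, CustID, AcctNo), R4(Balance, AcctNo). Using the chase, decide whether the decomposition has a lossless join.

No

Chase test. Columns are BCity, Balance, OpenDate, Branch, Type, CustID, AcctNo; row i has aⱼ where attribute j ∈ Ri, else bᵢⱼ.
Initial tableau (one row per fragment):
  row 1: b11 a2 b13 b14 b15 a6 b17
  row 2: a1 b22 a3 a4 b25 b26 b27
  row 3: a1 b32 a3 b34 a5 a6 a7
  row 4: b41 a2 b43 b44 b45 b46 a7
Rows 1 and 3 agree on CustID; apply CustID→Balance and equate their Balance entries.
Rows 2 and 3 agree on BCity; apply BCity→AcctNo and equate their AcctNo entries.
No row becomes fully distinguished — the join is lossy.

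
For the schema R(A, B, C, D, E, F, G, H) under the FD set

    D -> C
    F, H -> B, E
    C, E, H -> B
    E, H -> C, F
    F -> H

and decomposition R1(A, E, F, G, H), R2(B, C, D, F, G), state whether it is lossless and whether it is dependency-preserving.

Lossless test: (F, G)⁺ = {B, C, E, F, G, H}, which is a superkey of neither fragment — lossy.
Dependency preservation: F, H → B, E; C, E, H → B; E, H → C, F are not contained in any single fragment, but the restricted closure of each left-hand side across the fragments still reaches the right-hand side; the remaining FDs each lie inside some fragment. All dependencies are preserved.

lossy but dependency-preserving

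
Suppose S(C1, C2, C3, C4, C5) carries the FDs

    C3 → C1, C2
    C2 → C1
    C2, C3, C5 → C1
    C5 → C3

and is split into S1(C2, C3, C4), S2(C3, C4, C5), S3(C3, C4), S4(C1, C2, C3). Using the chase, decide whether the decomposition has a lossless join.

Yes

Chase test. Columns are C1, C2, C3, C4, C5; row i has aⱼ where attribute j ∈ Si, else bᵢⱼ.
Initial tableau (one row per fragment):
  row 1: b11 a2 a3 a4 b15
  row 2: b21 b22 a3 a4 a5
  row 3: b31 b32 a3 a4 b35
  row 4: a1 a2 a3 b44 b45
Rows 1 and 2 agree on C3; apply C3→C1, C2 and equate their C1, C2 entries.
Rows 1 and 3 agree on C3; apply C3→C1, C2 and equate their C1, C2 entries.
Rows 1 and 4 agree on C3; apply C3→C1, C2 and equate their C1, C2 entries.
Row 2 is now all distinguished symbols — the join is lossless.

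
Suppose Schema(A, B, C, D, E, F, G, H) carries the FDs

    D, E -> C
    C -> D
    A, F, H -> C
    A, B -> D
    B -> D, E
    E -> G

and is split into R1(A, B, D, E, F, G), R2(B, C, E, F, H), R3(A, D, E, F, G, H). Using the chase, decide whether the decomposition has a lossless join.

Chase test. Columns are A, B, C, D, E, F, G, H; row i has aⱼ where attribute j ∈ Ri, else bᵢⱼ.
Initial tableau (one row per fragment):
  row 1: a1 a2 b13 a4 a5 a6 a7 b18
  row 2: b21 a2 a3 b24 a5 a6 b27 a8
  row 3: a1 b32 b33 a4 a5 a6 a7 a8
Rows 1 and 3 agree on D, E; apply D, E→C and equate their C entries.
Rows 1 and 2 agree on B; apply B→D, E and equate their D, E entries.
Rows 1 and 2 agree on E; apply E→G and equate their G entries.
Rows 1 and 2 agree on D, E; apply D, E→C and equate their C entries.
No row becomes fully distinguished — the join is lossy.

No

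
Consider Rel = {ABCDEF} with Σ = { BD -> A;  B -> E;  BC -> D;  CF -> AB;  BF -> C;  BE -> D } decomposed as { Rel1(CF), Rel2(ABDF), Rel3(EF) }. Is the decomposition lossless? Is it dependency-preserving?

lossy and not dependency-preserving

Lossless test (chase): applying each FD to every pair of rows produces no changes in the tableau, so no row becomes fully distinguished — the join is lossy.
Dependency preservation: the restricted closure of {B} across the fragments never reaches {E}, so B → E cannot be enforced without a join — not preserved.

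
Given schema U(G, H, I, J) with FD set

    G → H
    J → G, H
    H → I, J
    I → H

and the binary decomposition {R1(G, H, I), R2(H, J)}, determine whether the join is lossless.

Common attributes: R1 ∩ R2 = {H}.
Closure of {H}: H → I, J applies, adding I, J; J → G, H applies, adding G. So (H)⁺ = {G, H, I, J}.
This closure contains every attribute of R1, so R1 ∩ R2 → R1. The join is lossless.

Yes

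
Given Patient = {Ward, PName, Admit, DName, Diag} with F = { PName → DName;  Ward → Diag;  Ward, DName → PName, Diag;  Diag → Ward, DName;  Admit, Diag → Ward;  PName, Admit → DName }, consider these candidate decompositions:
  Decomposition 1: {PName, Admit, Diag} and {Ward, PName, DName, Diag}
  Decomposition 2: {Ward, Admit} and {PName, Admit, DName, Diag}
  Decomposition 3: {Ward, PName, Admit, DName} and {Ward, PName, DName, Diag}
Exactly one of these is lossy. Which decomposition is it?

Decomposition 2

Decomposition 1: common = {PName, Diag}, closure = {Ward, PName, DName, Diag} → lossless.
Decomposition 2: common = {Admit}, closure = {Admit} → lossy.
Decomposition 3: common = {Ward, PName, DName}, closure = {Ward, PName, DName, Diag} → lossless.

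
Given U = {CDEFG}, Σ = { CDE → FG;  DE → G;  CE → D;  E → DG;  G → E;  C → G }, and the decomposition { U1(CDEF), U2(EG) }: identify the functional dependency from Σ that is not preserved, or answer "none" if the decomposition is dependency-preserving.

CDE → FG: restricted closure across fragments reaches FG.
DE → G: restricted closure across fragments reaches G.
CE → D lies within U1.
E → DG: restricted closure across fragments reaches DG.
G → E lies within U2.
C → G: restricted closure across fragments reaches G.
Every dependency is enforceable on the fragments, so the decomposition is dependency-preserving.

none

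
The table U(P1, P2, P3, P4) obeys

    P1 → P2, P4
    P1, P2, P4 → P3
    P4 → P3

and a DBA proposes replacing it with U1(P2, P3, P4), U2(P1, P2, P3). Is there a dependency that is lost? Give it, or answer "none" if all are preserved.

Check P1 → P2, P4: no single fragment contains all of {P1, P2, P4}, and the restricted closure of {P1} across the fragments never reaches {P2, P4}.
P1, P2, P4 → P3 is preserved.
P4 → P3 is preserved.

P1 → P2, P4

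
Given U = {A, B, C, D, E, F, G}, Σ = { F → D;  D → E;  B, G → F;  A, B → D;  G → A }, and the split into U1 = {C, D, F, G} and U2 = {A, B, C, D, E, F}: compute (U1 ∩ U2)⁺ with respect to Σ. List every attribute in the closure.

U1 ∩ U2 = {C, D, F}.
D → E applies, adding E
Closure: {C, D, E, F}.

C, D, E, F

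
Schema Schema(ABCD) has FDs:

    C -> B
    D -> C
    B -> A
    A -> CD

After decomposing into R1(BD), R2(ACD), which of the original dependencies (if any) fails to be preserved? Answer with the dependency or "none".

C → B: restricted closure across fragments reaches B.
D → C lies within R2.
B → A: restricted closure across fragments reaches A.
A → CD lies within R2.
Every dependency is enforceable on the fragments, so the decomposition is dependency-preserving.

none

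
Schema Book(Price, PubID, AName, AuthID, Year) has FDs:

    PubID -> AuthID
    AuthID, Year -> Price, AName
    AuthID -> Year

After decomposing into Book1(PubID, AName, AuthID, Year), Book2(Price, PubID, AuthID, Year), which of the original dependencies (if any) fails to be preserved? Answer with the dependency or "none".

PubID → AuthID lies within Book1.
AuthID, Year → Price, AName: restricted closure across fragments reaches Price, AName.
AuthID → Year lies within Book1.
Every dependency is enforceable on the fragments, so the decomposition is dependency-preserving.

none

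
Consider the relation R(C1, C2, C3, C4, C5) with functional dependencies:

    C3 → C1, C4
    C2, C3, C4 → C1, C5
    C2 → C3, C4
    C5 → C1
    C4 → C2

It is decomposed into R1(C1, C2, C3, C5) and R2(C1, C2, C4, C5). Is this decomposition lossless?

Common attributes: R1 ∩ R2 = {C1, C2, C5}.
Closure of {C1, C2, C5}: C2 → C3, C4 applies, adding C3, C4. So (C1, C2, C5)⁺ = {C1, C2, C3, C4, C5}.
This closure contains every attribute of R1, so R1 ∩ R2 → R1. The join is lossless.

Yes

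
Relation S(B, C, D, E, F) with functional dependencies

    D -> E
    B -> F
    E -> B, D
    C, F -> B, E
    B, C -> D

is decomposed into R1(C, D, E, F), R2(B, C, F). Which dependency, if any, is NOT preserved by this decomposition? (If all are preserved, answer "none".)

Check E → B, D: no single fragment contains all of {B, D, E}, and the restricted closure of {E} across the fragments never reaches {B, D}.
D → E is preserved.
B → F is preserved.
C, F → B, E is preserved.
B, C → D is preserved.

E -> B, D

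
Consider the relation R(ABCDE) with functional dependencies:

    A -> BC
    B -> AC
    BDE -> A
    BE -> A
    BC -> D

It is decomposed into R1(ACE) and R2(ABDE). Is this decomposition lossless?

Common attributes: R1 ∩ R2 = {AE}.
Closure of {AE}: A → BC applies, adding BC; BC → D applies, adding D. So (AE)⁺ = {ABCDE}.
This closure contains every attribute of R1, so R1 ∩ R2 → R1. The join is lossless.

Yes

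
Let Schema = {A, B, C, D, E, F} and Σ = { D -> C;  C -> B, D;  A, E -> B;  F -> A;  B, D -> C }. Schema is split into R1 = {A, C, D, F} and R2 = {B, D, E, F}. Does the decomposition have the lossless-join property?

Common attributes: R1 ∩ R2 = {D, F}.
Closure of {D, F}: D → C applies, adding C; C → B, D applies, adding B; F → A applies, adding A. So (D, F)⁺ = {A, B, C, D, F}.
This closure contains every attribute of R1, so R1 ∩ R2 → R1. The join is lossless.

Yes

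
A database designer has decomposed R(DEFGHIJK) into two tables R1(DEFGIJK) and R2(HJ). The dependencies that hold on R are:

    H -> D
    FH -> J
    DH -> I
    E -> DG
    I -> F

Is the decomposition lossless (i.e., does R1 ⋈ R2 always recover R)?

Common attributes: R1 ∩ R2 = {J}.
No dependency enlarges {J}, so (J)⁺ = {J}.
The closure contains neither all of R1 = {DEFGIJK} nor all of R2 = {HJ}, so the common attributes are not a superkey of either fragment. The join is lossy.

No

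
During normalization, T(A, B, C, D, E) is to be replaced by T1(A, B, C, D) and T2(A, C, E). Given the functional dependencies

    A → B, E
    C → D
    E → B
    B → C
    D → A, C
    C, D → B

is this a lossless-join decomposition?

Common attributes: T1 ∩ T2 = {A, C}.
Closure of {A, C}: A → B, E applies, adding B, E; C → D applies, adding D. So (A, C)⁺ = {A, B, C, D, E}.
This closure contains every attribute of T1, so T1 ∩ T2 → T1. The join is lossless.

Yes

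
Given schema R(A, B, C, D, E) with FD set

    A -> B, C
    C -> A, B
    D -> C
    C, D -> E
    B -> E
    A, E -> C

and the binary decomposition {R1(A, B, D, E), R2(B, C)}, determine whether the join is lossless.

No

Common attributes: R1 ∩ R2 = {B}.
Closure of {B}: B → E applies, adding E. So (B)⁺ = {B, E}.
The closure contains neither all of R1 = {A, B, D, E} nor all of R2 = {B, C}, so the common attributes are not a superkey of either fragment. The join is lossy.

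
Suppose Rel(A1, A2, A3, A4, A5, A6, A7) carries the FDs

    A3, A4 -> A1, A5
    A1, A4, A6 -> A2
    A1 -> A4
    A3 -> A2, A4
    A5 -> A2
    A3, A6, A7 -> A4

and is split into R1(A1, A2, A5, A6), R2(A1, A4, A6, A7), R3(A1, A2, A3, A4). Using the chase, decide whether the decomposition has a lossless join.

Chase test. Columns are A1, A2, A3, A4, A5, A6, A7; row i has aⱼ where attribute j ∈ Ri, else bᵢⱼ.
Initial tableau (one row per fragment):
  row 1: a1 a2 b13 b14 a5 a6 b17
  row 2: a1 b22 b23 a4 b25 a6 a7
  row 3: a1 a2 a3 a4 b35 b36 b37
Rows 1 and 2 agree on A1; apply A1→A4 and equate their A4 entries.
Rows 1 and 2 agree on A1, A4, A6; apply A1, A4, A6→A2 and equate their A2 entries.
No row becomes fully distinguished — the join is lossy.

No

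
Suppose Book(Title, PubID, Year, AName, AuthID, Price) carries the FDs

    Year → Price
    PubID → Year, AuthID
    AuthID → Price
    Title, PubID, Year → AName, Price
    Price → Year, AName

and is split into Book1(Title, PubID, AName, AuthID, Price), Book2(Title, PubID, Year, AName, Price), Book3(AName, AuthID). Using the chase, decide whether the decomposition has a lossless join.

Yes

Chase test. Columns are Title, PubID, Year, AName, AuthID, Price; row i has aⱼ where attribute j ∈ Booki, else bᵢⱼ.
Initial tableau (one row per fragment):
  row 1: a1 a2 b13 a4 a5 a6
  row 2: a1 a2 a3 a4 b25 a6
  row 3: b31 b32 b33 a4 a5 b36
Rows 1 and 2 agree on PubID; apply PubID→Year, AuthID and equate their Year, AuthID entries.
Rows 1 and 3 agree on AuthID; apply AuthID→Price and equate their Price entries.
Rows 1 and 3 agree on Price; apply Price→Year, AName and equate their Year, AName entries.
Row 1 is now all distinguished symbols — the join is lossless.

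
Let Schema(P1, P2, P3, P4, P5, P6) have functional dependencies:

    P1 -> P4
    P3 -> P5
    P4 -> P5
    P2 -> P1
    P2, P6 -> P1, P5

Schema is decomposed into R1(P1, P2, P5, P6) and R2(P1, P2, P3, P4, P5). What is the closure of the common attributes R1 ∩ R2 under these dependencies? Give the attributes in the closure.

P1, P2, P4, P5

R1 ∩ R2 = {P1, P2, P5}.
P1 → P4 applies, adding P4
Closure: {P1, P2, P4, P5}.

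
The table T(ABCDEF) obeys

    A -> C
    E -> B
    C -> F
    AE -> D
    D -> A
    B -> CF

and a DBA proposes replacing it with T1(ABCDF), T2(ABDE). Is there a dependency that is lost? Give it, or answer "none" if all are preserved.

A → C lies within T1.
E → B lies within T2.
C → F lies within T1.
AE → D lies within T2.
D → A lies within T1.
B → CF lies within T1.
Every dependency is enforceable on the fragments, so the decomposition is dependency-preserving.

none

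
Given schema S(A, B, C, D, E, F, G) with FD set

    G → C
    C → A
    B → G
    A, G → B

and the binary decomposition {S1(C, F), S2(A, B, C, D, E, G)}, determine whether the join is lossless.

No

Common attributes: S1 ∩ S2 = {C}.
Closure of {C}: C → A applies, adding A. So (C)⁺ = {A, C}.
The closure contains neither all of S1 = {C, F} nor all of S2 = {A, B, C, D, E, G}, so the common attributes are not a superkey of either fragment. The join is lossy.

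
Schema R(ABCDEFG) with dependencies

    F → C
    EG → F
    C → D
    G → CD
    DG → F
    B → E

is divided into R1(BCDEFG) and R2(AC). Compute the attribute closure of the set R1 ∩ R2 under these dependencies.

R1 ∩ R2 = {C}.
C → D applies, adding D
Closure: {CD}.

CD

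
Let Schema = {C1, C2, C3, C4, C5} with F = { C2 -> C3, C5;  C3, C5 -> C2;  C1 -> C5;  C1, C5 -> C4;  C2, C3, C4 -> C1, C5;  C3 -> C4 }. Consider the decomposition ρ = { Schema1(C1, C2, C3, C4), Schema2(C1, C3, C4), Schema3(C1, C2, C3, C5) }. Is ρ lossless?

Yes

Chase test. Columns are C1, C2, C3, C4, C5; row i has aⱼ where attribute j ∈ Schemai, else bᵢⱼ.
Initial tableau (one row per fragment):
  row 1: a1 a2 a3 a4 b15
  row 2: a1 b22 a3 a4 b25
  row 3: a1 a2 a3 b34 a5
Rows 1 and 3 agree on C2; apply C2→C3, C5 and equate their C3, C5 entries.
Rows 1 and 2 agree on C1; apply C1→C5 and equate their C5 entries.
Rows 1 and 3 agree on C1, C5; apply C1, C5→C4 and equate their C4 entries.
Rows 1 and 2 agree on C3, C5; apply C3, C5→C2 and equate their C2 entries.
Row 1 is now all distinguished symbols — the join is lossless.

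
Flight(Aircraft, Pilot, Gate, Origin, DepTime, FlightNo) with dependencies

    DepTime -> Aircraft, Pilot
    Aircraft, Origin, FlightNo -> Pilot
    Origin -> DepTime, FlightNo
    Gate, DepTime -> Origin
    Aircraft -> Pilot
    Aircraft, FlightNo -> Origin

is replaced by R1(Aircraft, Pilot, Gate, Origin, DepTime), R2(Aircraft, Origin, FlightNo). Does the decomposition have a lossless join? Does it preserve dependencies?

lossless and dependency-preserving

Lossless test: (Aircraft, Origin)⁺ = {Aircraft, Pilot, Origin, DepTime, FlightNo}, which contains all of one fragment — lossless.
Dependency preservation: Aircraft, Origin, FlightNo → Pilot; Origin → DepTime, FlightNo are not contained in any single fragment, but the restricted closure of each left-hand side across the fragments still reaches the right-hand side; the remaining FDs each lie inside some fragment. All dependencies are preserved.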